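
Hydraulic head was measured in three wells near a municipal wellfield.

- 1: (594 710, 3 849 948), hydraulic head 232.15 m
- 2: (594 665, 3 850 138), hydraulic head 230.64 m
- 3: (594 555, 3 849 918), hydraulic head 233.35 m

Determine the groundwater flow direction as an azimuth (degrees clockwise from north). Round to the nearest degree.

032°

Differences from 1: to 2 (Δx, Δy, Δh) = (-45, 190, -1.51); to 3 = (-155, -30, +1.20).
Solve a·Δx + b·Δy = Δh: det = (-45)·(-30) − (-155)·190 = 30800.
∂h/∂x = [(-1.51)·(-30) − (+1.20)·190] / 30800 = -0.005932
∂h/∂y = [(-45)·(+1.20) − (-155)·(-1.51)] / 30800 = -0.009352
Flow direction (−∇h) has components (+0.005932 E, +0.009352 N).
Azimuth = atan2(E, N) = atan2(+0.005932, +0.009352) = 32.4° ≈ 032°.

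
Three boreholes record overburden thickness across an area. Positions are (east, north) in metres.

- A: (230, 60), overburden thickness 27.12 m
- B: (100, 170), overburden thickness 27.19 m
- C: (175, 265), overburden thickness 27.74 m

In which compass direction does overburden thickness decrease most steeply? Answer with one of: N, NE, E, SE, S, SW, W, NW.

SW

With d = a·x + b·y + c and A as origin, the differences give:
  (-130)·a + 110·b = +0.07
  (-55)·a + 205·b = +0.62
Eliminate b (×205 and ×110, subtract): -20600·a = -53.850 → a = ∂d/∂x = +0.002614
Back-substitute: b = ∂d/∂y = +0.003726.
Steepest decrease is along −∇f = (-0.002614 E, -0.003726 N) → southwest.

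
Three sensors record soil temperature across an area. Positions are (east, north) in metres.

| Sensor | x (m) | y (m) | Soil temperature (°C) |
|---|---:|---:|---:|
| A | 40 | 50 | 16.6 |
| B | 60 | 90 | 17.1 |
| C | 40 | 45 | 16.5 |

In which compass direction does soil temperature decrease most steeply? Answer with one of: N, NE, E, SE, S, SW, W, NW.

Three-point gradient (reference A): Δ to B = (20, 40, +0.5), Δ to C = (0, -5, -0.1).
∂T/∂x = -0.01500, ∂T/∂y = +0.02000 (det = -100).
Steepest decrease is along −∇f = (+0.01500 E, -0.02000 N) → southeast.

SE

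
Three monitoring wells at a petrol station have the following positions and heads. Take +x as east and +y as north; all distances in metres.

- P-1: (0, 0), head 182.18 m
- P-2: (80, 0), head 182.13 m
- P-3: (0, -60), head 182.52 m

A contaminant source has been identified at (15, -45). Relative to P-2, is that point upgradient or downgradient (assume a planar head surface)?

∂h/∂x = (182.13 − 182.18) / (80 − 0) = -0.0006250
∂h/∂y = (182.52 − 182.18) / (-60 − 0) = -0.005667
Head at (15, -45) = 182.18 + (-0.0006250)·(15) + (-0.005667)·(-45) = 182.43 m.
That is higher than the 182.13 m at P-2, so the point is upgradient.

upgradient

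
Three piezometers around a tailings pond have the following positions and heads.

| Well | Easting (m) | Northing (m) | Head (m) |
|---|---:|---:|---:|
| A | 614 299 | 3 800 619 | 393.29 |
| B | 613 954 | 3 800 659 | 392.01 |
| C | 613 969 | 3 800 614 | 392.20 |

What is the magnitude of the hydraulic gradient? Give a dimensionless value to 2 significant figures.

0.0046

Taking A as reference: B−A = (-345, 40, -1.28); C−A = (-330, -5, -1.09).
Determinant of the coordinate differences = (-345)·(-5) − (-330)·40 = 14925.
∂h/∂x = [(-1.28)·(-5) − (-1.09)·40] / 14925 = +0.003350
∂h/∂y = [(-345)·(-1.09) − (-330)·(-1.28)] / 14925 = -0.003106
|∇h| = √(0.003350² + -0.003106²) = 0.004568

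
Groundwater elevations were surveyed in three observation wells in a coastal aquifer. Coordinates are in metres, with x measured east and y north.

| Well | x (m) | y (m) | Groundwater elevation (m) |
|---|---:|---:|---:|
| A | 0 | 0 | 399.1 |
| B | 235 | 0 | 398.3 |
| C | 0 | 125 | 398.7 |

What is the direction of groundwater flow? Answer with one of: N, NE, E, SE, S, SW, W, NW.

∂h/∂x = (398.3 − 399.1) / (235 − 0) = -0.003404
∂h/∂y = (398.7 − 399.1) / (125 − 0) = -0.003200
Flow = −∇h = (+0.003404 east, +0.003200 north), which points northeast.

NE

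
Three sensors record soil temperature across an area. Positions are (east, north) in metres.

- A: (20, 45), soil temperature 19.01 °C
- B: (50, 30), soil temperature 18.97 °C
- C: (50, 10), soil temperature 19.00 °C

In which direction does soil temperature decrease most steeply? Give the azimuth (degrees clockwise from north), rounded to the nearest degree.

Three-point gradient (reference A): Δ to B = (30, -15, -0.04), Δ to C = (30, -35, -0.01).
∂T/∂x = -0.002083, ∂T/∂y = -0.001500 (det = -600).
Steepest decrease is along −∇f: components (+0.002083 E, +0.001500 N).
Azimuth = atan2(+0.002083, +0.001500) = 54.2° ≈ 054°.

054°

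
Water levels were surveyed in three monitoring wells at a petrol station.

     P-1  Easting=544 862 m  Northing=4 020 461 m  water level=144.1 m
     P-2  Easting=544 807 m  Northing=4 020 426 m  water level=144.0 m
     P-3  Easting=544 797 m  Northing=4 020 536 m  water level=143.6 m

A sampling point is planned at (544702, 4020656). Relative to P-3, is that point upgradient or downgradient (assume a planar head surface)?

downgradient

Taking P-1 as reference: P-2−P-1 = (-55, -35, -0.1); P-3−P-1 = (-65, 75, -0.5).
Determinant of the coordinate differences = (-55)·75 − (-65)·(-35) = -6400.
∂h/∂x = [(-0.1)·75 − (-0.5)·(-35)] / -6400 = +0.003906
∂h/∂y = [(-55)·(-0.5) − (-65)·(-0.1)] / -6400 = -0.003281
Head at (544702, 4020656) = 144.1 + (+0.003906)·(-160) + (-0.003281)·(195) = 142.84 m.
That is lower than the 143.6 m at P-3, so the point is downgradient.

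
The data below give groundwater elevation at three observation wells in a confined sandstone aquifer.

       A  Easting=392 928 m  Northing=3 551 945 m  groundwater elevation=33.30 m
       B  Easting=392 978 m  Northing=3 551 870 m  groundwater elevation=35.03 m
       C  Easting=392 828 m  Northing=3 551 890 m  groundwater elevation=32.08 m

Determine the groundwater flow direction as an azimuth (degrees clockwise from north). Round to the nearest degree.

Differences from A: to B (Δx, Δy, Δh) = (50, -75, +1.73); to C = (-100, -55, -1.22).
Determinant of the coordinate differences = 50·(-55) − (-100)·(-75) = -10250.
∂h/∂x = [(+1.73)·(-55) − (-1.22)·(-75)] / -10250 = +0.01821
∂h/∂y = [50·(-1.22) − (-100)·(+1.73)] / -10250 = -0.01093
Flow direction (−∇h) has components (-0.01821 E, +0.01093 N).
Azimuth = atan2(E, N) = atan2(-0.01821, +0.01093) = 301.0° ≈ 301°.

301°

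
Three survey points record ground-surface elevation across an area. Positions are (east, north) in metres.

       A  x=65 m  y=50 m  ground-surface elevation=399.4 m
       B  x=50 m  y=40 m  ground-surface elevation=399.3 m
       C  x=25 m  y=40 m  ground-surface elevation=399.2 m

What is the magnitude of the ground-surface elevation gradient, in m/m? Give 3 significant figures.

Three-point gradient (reference A): Δ to B = (-15, -10, -0.1), Δ to C = (-40, -10, -0.2).
∂z/∂x = +0.004000, ∂z/∂y = +0.004000 (det = -250).
|∇f| = √(0.004000² + 0.004000²) = 0.005657 m/m

0.00566 m/m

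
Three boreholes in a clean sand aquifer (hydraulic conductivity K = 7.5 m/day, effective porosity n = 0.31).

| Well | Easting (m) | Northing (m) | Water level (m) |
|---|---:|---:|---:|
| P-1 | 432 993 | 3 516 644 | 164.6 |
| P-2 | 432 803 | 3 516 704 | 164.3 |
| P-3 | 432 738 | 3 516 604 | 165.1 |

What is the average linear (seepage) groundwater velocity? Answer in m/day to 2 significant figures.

0.18 m/day

With h = a·x + b·y + c and P-1 as origin, the differences give:
  (-190)·a + 60·b = -0.3
  (-255)·a + (-40)·b = +0.5
Eliminate b (×(-40) and ×60, subtract): 22900·a = -18.00 → a = ∂h/∂x = -0.0007860
Back-substitute: b = ∂h/∂y = -0.007489.
|∇h| = √(-0.0007860² + -0.007489²) = 0.00753
Seepage velocity v = K·i/n = 7.5 × 0.00753 / 0.31 = 0.1822 m/day.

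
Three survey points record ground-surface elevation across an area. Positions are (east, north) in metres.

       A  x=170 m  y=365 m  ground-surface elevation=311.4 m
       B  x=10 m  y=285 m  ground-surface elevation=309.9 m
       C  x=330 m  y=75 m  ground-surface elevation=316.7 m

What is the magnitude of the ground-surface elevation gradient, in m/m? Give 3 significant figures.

0.0178 m/m

Taking A as reference: B−A = (-160, -80, -1.5); C−A = (160, -290, +5.3).
Determinant of the coordinate differences = (-160)·(-290) − 160·(-80) = 59200.
∂z/∂x = [(-1.5)·(-290) − (+5.3)·(-80)] / 59200 = +0.01451
∂z/∂y = [(-160)·(+5.3) − 160·(-1.5)] / 59200 = -0.01027
|∇f| = √(0.01451² + -0.01027²) = 0.01778 m/m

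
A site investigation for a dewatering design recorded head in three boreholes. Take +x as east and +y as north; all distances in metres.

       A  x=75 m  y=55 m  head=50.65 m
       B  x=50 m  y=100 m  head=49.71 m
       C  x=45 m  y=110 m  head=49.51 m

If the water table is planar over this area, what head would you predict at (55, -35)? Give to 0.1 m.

51.4 m

Differences from A: to B (Δx, Δy, Δh) = (-25, 45, -0.94); to C = (-30, 55, -1.14).
Determinant of the coordinate differences = (-25)·55 − (-30)·45 = -25.
∂h/∂x = [(-0.94)·55 − (-1.14)·45] / -25 = +0.01600
∂h/∂y = [(-25)·(-1.14) − (-30)·(-0.94)] / -25 = -0.01200
h(55, -35) = 50.65 + (+0.01600)·(-20) + (-0.01200)·(-90) = 50.65 -0.320 +1.080 = 51.410 m.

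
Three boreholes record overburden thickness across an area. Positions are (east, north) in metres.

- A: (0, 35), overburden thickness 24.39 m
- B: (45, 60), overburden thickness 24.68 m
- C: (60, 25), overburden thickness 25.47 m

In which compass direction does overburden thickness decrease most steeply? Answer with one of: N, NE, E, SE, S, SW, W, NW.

NW

Differences from A: to B (Δx, Δy, Δh) = (45, 25, +0.29); to C = (60, -10, +1.08).
Solve a·Δx + b·Δy = Δd: det = 45·(-10) − 60·25 = -1950.
∂d/∂x = [(+0.29)·(-10) − (+1.08)·25] / -1950 = +0.01533
∂d/∂y = [45·(+1.08) − 60·(+0.29)] / -1950 = -0.01600
Steepest decrease is along −∇f = (-0.01533 E, +0.01600 N) → northwest.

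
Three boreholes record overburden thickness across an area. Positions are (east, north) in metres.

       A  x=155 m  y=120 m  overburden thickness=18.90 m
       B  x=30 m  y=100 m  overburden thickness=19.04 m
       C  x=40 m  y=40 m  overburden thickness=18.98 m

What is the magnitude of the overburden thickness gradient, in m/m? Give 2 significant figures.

0.0015 m/m

Differences from A: to B (Δx, Δy, Δh) = (-125, -20, +0.14); to C = (-115, -80, +0.08).
Solve a·Δx + b·Δy = Δd: det = (-125)·(-80) − (-115)·(-20) = 7700.
∂d/∂x = [(+0.14)·(-80) − (+0.08)·(-20)] / 7700 = -0.001247
∂d/∂y = [(-125)·(+0.08) − (-115)·(+0.14)] / 7700 = +0.0007922
|∇f| = √(-0.001247² + 0.0007922²) = 0.001477 m/m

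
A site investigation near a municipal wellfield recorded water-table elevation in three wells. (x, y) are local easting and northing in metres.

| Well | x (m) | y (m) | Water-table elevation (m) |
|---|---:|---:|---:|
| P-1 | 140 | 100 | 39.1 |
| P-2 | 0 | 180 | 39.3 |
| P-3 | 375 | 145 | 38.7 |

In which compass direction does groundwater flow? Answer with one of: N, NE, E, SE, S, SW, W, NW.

With h = a·x + b·y + c and P-1 as origin, the differences give:
  (-140)·a + 80·b = +0.2
  235·a + 45·b = -0.4
Eliminate b (×45 and ×80, subtract): -25100·a = 41.00 → a = ∂h/∂x = -0.001633
Back-substitute: b = ∂h/∂y = -0.0003586.
Flow = −∇h = (+0.001633 east, +0.0003586 north), which points east.

E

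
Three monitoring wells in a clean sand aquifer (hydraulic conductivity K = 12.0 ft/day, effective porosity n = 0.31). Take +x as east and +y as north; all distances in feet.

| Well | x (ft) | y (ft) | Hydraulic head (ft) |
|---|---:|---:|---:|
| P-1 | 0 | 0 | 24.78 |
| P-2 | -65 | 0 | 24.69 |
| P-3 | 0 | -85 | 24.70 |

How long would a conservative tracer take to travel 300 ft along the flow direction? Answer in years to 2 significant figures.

∂h/∂x = (24.69 − 24.78) / (-65 − 0) = +0.001385
∂h/∂y = (24.70 − 24.78) / (-85 − 0) = +0.0009412
|∇h| = √(0.001385² + 0.0009412²) = 0.001675
Seepage velocity v = K·i/n = 12.0 × 0.001675 / 0.31 = 0.06484 ft/day.
t = 300 / 0.06484 = 4627 days = 12.7 years.

13 years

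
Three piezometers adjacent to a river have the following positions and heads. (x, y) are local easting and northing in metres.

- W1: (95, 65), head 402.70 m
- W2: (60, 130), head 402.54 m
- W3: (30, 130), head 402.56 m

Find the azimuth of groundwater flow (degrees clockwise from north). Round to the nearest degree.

013°

Three-point gradient (reference W1): Δ to W2 = (-35, 65, -0.16), Δ to W3 = (-65, 65, -0.14).
∂h/∂x = -0.0006667, ∂h/∂y = -0.002821 (det = 1950).
Flow direction (−∇h) has components (+0.0006667 E, +0.002821 N).
Azimuth = atan2(E, N) = atan2(+0.0006667, +0.002821) = 13.3° ≈ 013°.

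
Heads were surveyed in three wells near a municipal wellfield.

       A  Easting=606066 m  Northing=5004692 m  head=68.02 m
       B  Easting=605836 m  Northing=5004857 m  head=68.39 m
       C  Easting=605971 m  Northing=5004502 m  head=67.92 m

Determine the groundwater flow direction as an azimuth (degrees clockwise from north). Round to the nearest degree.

137°

With h = a·x + b·y + c and A as origin, the differences give:
  (-230)·a + 165·b = +0.37
  (-95)·a + (-190)·b = -0.10
Eliminate b (×(-190) and ×165, subtract): 59375·a = -53.800 → a = ∂h/∂x = -0.0009061
Back-substitute: b = ∂h/∂y = +0.0009794.
Flow direction (−∇h) has components (+0.0009061 E, -0.0009794 N).
Azimuth = atan2(E, N) = atan2(+0.0009061, -0.0009794) = 137.2° ≈ 137°.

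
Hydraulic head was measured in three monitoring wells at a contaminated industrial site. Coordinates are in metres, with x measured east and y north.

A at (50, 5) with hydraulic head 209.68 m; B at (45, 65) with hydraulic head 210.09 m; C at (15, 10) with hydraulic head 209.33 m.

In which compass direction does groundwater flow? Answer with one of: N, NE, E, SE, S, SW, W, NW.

Three-point gradient (reference A): Δ to B = (-5, 60, +0.41), Δ to C = (-35, 5, -0.35).
∂h/∂x = +0.01111, ∂h/∂y = +0.007759 (det = 2075).
Flow = −∇h = (-0.01111 east, -0.007759 north), which points southwest.

SW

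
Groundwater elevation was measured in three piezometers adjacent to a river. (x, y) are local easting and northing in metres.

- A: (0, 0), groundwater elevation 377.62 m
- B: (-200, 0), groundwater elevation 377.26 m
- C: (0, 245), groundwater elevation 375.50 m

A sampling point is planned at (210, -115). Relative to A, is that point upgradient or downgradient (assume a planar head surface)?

∂h/∂x = (377.26 − 377.62) / (-200 − 0) = +0.001800
∂h/∂y = (375.50 − 377.62) / (245 − 0) = -0.008653
Head at (210, -115) = 377.62 + (+0.001800)·(210) + (-0.008653)·(-115) = 378.99 m.
That is higher than the 377.62 m at A, so the point is upgradient.

upgradient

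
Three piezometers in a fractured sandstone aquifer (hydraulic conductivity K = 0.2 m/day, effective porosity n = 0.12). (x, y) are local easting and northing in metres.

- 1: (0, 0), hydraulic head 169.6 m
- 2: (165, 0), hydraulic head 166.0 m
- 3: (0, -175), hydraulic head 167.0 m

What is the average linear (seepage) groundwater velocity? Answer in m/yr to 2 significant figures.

∂h/∂x = (166.0 − 169.6) / (165 − 0) = -0.02182
∂h/∂y = (167.0 − 169.6) / (-175 − 0) = +0.01486
|∇h| = √(-0.02182² + 0.01486²) = 0.0264
Seepage velocity v = K·i/n = 0.2 × 0.0264 / 0.12 = 0.044 m/day = 16.07 m/yr.

16 m/yr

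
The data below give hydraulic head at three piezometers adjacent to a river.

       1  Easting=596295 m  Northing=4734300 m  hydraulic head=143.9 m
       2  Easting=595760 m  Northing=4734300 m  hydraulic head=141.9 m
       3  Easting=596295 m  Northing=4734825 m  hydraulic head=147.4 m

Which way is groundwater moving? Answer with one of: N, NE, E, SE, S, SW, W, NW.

∂h/∂x = (141.9 − 143.9) / (595760 − 596295) = +0.003738
∂h/∂y = (147.4 − 143.9) / (4734825 − 4734300) = +0.006667
Flow = −∇h = (-0.003738 east, -0.006667 north), which points southwest.

SW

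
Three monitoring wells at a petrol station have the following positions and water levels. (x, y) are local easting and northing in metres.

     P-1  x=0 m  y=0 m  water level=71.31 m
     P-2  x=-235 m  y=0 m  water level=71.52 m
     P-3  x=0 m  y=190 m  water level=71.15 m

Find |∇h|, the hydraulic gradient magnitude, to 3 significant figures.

0.00123

∂h/∂x = (71.52 − 71.31) / (-235 − 0) = -0.0008936
∂h/∂y = (71.15 − 71.31) / (190 − 0) = -0.0008421
|∇h| = √(-0.0008936² + -0.0008421²) = 0.001228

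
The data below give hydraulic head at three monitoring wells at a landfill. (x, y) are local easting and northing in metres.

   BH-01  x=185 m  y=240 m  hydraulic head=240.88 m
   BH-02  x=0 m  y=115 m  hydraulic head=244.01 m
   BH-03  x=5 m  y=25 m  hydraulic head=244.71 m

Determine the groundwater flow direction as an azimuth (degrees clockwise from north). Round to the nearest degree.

With h = a·x + b·y + c and BH-01 as origin, the differences give:
  (-185)·a + (-125)·b = +3.13
  (-180)·a + (-215)·b = +3.83
Eliminate b (×(-215) and ×(-125), subtract): 17275·a = -194.200 → a = ∂h/∂x = -0.01124
Back-substitute: b = ∂h/∂y = -0.008402.
Flow direction (−∇h) has components (+0.01124 E, +0.008402 N).
Azimuth = atan2(E, N) = atan2(+0.01124, +0.008402) = 53.2° ≈ 053°.

053°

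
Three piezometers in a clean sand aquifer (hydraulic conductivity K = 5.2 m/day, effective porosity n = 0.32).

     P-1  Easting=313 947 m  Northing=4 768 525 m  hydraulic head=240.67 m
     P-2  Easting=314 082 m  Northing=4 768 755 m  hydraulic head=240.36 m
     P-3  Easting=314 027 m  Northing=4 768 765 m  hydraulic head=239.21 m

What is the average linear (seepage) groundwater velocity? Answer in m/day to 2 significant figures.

Three-point gradient (reference P-1): Δ to P-2 = (135, 230, -0.31), Δ to P-3 = (80, 240, -1.46).
∂h/∂x = +0.01867, ∂h/∂y = -0.01231 (det = 14000).
|∇h| = √(0.01867² + -0.01231²) = 0.02236
Seepage velocity v = K·i/n = 5.2 × 0.02236 / 0.32 = 0.3634 m/day.

0.36 m/day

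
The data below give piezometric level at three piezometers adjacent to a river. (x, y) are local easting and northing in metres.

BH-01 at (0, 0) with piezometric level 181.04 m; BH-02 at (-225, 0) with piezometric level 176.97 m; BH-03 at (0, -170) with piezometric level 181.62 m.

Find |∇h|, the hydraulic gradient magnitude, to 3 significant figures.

0.0184

∂h/∂x = (176.97 − 181.04) / (-225 − 0) = +0.01809
∂h/∂y = (181.62 − 181.04) / (-170 − 0) = -0.003412
|∇h| = √(0.01809² + -0.003412²) = 0.01841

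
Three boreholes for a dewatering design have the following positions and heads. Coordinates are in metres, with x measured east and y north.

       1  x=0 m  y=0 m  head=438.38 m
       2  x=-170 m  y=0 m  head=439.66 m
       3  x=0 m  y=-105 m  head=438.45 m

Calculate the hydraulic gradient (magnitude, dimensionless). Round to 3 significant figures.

0.00756

∂h/∂x = (439.66 − 438.38) / (-170 − 0) = -0.007529
∂h/∂y = (438.45 − 438.38) / (-105 − 0) = -0.0006667
|∇h| = √(-0.007529² + -0.0006667²) = 0.007558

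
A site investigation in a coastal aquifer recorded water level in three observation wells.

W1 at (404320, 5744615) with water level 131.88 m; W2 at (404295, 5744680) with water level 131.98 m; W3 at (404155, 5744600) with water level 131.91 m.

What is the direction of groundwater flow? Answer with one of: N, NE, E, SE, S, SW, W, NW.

Three-point gradient (reference W1): Δ to W2 = (-25, 65, +0.10), Δ to W3 = (-165, -15, +0.03).
∂h/∂x = -0.0003108, ∂h/∂y = +0.001419 (det = 11100).
Flow = −∇h = (+0.0003108 east, -0.001419 north), which points south.

S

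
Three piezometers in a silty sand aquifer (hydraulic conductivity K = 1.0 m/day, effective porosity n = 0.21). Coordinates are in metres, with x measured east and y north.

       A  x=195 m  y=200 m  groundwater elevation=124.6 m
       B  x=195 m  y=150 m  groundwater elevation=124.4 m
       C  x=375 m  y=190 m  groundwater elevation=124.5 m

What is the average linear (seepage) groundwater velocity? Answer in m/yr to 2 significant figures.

Taking A as reference: B−A = (0, -50, -0.2); C−A = (180, -10, -0.1).
Determinant of the coordinate differences = 0·(-10) − 180·(-50) = 9000.
∂h/∂x = [(-0.2)·(-10) − (-0.1)·(-50)] / 9000 = -0.0003333
∂h/∂y = [0·(-0.1) − 180·(-0.2)] / 9000 = +0.004000
|∇h| = √(-0.0003333² + 0.004000²) = 0.004014
Seepage velocity v = K·i/n = 1.0 × 0.004014 / 0.21 = 0.01911 m/day = 6.98 m/yr.

7.0 m/yr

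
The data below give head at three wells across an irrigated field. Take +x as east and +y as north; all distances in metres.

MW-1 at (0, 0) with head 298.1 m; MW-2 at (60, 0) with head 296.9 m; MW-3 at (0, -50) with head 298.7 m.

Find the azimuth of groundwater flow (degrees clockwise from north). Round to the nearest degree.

∂h/∂x = (296.9 − 298.1) / (60 − 0) = -0.02000
∂h/∂y = (298.7 − 298.1) / (-50 − 0) = -0.01200
Flow direction (−∇h) has components (+0.02000 E, +0.01200 N).
Azimuth = atan2(E, N) = atan2(+0.02000, +0.01200) = 59.0° ≈ 059°.

059°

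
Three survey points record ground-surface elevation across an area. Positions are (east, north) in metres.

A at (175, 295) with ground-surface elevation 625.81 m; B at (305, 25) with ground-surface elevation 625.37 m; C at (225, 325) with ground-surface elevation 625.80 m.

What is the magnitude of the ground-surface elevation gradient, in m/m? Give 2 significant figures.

With z = a·x + b·y + c and A as origin, the differences give:
  130·a + (-270)·b = -0.44
  50·a + 30·b = -0.01
Eliminate b (×30 and ×(-270), subtract): 17400·a = -15.900 → a = ∂z/∂x = -0.0009138
Back-substitute: b = ∂z/∂y = +0.001190.
|∇f| = √(-0.0009138² + 0.001190²) = 0.0015 m/m

0.0015 m/m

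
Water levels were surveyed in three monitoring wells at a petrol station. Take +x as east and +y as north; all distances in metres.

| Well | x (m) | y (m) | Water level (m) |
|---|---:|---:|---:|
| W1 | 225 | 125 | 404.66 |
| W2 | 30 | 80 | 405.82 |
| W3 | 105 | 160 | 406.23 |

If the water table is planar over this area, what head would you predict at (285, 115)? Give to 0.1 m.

Differences from W1: to W2 (Δx, Δy, Δh) = (-195, -45, +1.16); to W3 = (-120, 35, +1.57).
Solve a·Δx + b·Δy = Δh: det = (-195)·35 − (-120)·(-45) = -12225.
∂h/∂x = [(+1.16)·35 − (+1.57)·(-45)] / -12225 = -0.009100
∂h/∂y = [(-195)·(+1.57) − (-120)·(+1.16)] / -12225 = +0.01366
h(285, 115) = 404.66 + (-0.009100)·(60) + (+0.01366)·(-10) = 404.66 -0.546 -0.137 = 403.977 m.

404.0 m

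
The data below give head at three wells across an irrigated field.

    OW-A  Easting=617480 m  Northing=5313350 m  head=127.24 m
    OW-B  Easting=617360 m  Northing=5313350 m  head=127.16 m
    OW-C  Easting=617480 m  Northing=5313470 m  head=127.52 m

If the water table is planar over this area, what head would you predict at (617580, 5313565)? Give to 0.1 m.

∂h/∂x = (127.16 − 127.24) / (617360 − 617480) = +0.0006667
∂h/∂y = (127.52 − 127.24) / (5313470 − 5313350) = +0.002333
h(617580, 5313565) = 127.24 + (+0.0006667)·(100) + (+0.002333)·(215) = 127.24 +0.067 +0.502 = 127.808 m.

127.8 m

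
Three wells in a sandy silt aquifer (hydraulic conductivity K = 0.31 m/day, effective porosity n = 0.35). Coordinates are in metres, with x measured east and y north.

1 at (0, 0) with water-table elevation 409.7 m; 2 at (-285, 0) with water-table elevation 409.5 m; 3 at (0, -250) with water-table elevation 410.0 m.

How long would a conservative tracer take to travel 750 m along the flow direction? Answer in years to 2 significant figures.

1700 years

∂h/∂x = (409.5 − 409.7) / (-285 − 0) = +0.0007018
∂h/∂y = (410.0 − 409.7) / (-250 − 0) = -0.001200
|∇h| = √(0.0007018² + -0.001200²) = 0.00139
Seepage velocity v = K·i/n = 0.31 × 0.00139 / 0.35 = 0.001231 m/day.
t = 750 / 0.001231 = 6.093e+05 days = 1.67e+03 years.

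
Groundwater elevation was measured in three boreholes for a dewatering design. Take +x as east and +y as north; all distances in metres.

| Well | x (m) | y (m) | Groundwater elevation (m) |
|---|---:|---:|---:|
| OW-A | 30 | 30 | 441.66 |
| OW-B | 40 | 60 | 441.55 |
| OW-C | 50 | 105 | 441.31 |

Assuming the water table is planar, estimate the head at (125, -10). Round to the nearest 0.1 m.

Taking OW-A as reference: OW-B−OW-A = (10, 30, -0.11); OW-C−OW-A = (20, 75, -0.35).
Solve a·Δx + b·Δy = Δh: det = 10·75 − 20·30 = 150.
∂h/∂x = [(-0.11)·75 − (-0.35)·30] / 150 = +0.01500
∂h/∂y = [10·(-0.35) − 20·(-0.11)] / 150 = -0.008667
h(125, -10) = 441.66 + (+0.01500)·(95) + (-0.008667)·(-40) = 441.66 +1.425 +0.347 = 443.432 m.

443.4 m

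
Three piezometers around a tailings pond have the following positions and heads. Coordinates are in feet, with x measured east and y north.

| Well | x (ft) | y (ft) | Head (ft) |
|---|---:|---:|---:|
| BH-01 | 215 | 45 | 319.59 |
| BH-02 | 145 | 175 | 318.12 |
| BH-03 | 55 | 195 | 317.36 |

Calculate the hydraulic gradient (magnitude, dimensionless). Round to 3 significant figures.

Differences from BH-01: to BH-02 (Δx, Δy, Δh) = (-70, 130, -1.47); to BH-03 = (-160, 150, -2.23).
Solve a·Δx + b·Δy = Δh: det = (-70)·150 − (-160)·130 = 10300.
∂h/∂x = [(-1.47)·150 − (-2.23)·130] / 10300 = +0.006738
∂h/∂y = [(-70)·(-2.23) − (-160)·(-1.47)] / 10300 = -0.007680
|∇h| = √(0.006738² + -0.007680²) = 0.01022

0.0102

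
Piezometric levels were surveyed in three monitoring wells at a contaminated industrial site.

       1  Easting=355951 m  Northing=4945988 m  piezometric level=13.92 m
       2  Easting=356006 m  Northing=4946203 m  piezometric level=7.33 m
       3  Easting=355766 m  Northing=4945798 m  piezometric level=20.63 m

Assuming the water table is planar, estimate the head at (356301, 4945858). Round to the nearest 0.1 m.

Taking 1 as reference: 2−1 = (55, 215, -6.59); 3−1 = (-185, -190, +6.71).
Determinant of the coordinate differences = 55·(-190) − (-185)·215 = 29325.
∂h/∂x = [(-6.59)·(-190) − (+6.71)·215] / 29325 = -0.006498
∂h/∂y = [55·(+6.71) − (-185)·(-6.59)] / 29325 = -0.02899
h(356301, 4945858) = 13.92 + (-0.006498)·(350) + (-0.02899)·(-130) = 13.92 -2.274 +3.769 = 15.414 m.

15.4 m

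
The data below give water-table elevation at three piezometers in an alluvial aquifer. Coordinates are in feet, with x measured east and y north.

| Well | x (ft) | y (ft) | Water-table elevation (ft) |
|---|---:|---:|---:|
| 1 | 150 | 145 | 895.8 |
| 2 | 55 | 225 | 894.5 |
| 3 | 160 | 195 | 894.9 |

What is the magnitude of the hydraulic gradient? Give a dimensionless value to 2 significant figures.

0.018

Taking 1 as reference: 2−1 = (-95, 80, -1.3); 3−1 = (10, 50, -0.9).
Solve a·Δx + b·Δy = Δh: det = (-95)·50 − 10·80 = -5550.
∂h/∂x = [(-1.3)·50 − (-0.9)·80] / -5550 = -0.001261
∂h/∂y = [(-95)·(-0.9) − 10·(-1.3)] / -5550 = -0.01775
|∇h| = √(-0.001261² + -0.01775²) = 0.01779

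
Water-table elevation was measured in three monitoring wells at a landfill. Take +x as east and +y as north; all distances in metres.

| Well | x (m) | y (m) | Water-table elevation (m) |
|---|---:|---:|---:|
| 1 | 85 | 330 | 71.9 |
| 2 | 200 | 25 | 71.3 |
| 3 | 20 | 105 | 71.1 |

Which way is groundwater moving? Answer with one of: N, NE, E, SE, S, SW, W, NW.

With h = a·x + b·y + c and 1 as origin, the differences give:
  115·a + (-305)·b = -0.6
  (-65)·a + (-225)·b = -0.8
Eliminate b (×(-225) and ×(-305), subtract): -45700·a = -109.00 → a = ∂h/∂x = +0.002385
Back-substitute: b = ∂h/∂y = +0.002867.
Flow = −∇h = (-0.002385 east, -0.002867 north), which points southwest.

SW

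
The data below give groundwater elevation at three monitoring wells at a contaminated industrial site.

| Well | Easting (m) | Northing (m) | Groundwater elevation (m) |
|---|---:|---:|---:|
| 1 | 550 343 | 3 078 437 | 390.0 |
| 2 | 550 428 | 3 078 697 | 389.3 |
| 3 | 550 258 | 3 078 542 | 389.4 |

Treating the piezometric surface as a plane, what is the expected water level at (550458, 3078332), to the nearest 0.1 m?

Taking 1 as reference: 2−1 = (85, 260, -0.7); 3−1 = (-85, 105, -0.6).
Determinant of the coordinate differences = 85·105 − (-85)·260 = 31025.
∂h/∂x = [(-0.7)·105 − (-0.6)·260] / 31025 = +0.002659
∂h/∂y = [85·(-0.6) − (-85)·(-0.7)] / 31025 = -0.003562
h(550458, 3078332) = 390.0 + (+0.002659)·(115) + (-0.003562)·(-105) = 390.0 +0.306 +0.374 = 390.680 m.

390.7 m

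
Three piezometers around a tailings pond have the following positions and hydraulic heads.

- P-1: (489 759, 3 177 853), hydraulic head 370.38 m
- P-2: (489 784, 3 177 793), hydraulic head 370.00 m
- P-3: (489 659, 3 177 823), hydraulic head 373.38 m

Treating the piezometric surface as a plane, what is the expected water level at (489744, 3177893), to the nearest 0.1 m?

With h = a·x + b·y + c and P-1 as origin, the differences give:
  25·a + (-60)·b = -0.38
  (-100)·a + (-30)·b = +3.00
Eliminate b (×(-30) and ×(-60), subtract): -6750·a = 191.400 → a = ∂h/∂x = -0.02836
Back-substitute: b = ∂h/∂y = -0.005481.
h(489744, 3177893) = 370.38 + (-0.02836)·(-15) + (-0.005481)·(40) = 370.38 +0.425 -0.219 = 370.586 m.

370.6 m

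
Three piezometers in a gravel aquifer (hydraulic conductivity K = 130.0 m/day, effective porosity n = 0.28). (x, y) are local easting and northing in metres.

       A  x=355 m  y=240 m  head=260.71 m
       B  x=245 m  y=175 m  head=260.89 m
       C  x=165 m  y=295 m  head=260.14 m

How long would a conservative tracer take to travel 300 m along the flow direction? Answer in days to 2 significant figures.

120 days

With h = a·x + b·y + c and A as origin, the differences give:
  (-110)·a + (-65)·b = +0.18
  (-190)·a + 55·b = -0.57
Eliminate b (×55 and ×(-65), subtract): -18400·a = -27.150 → a = ∂h/∂x = +0.001476
Back-substitute: b = ∂h/∂y = -0.005266.
|∇h| = √(0.001476² + -0.005266²) = 0.005469
Seepage velocity v = K·i/n = 130.0 × 0.005469 / 0.28 = 2.539 m/day.
t = 300 / 2.539 = 118.2 days.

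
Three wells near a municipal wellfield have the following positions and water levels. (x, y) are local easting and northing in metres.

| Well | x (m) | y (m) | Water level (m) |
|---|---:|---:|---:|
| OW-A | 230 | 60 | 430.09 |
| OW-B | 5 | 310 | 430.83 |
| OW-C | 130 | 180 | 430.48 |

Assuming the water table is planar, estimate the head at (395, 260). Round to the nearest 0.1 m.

Taking OW-A as reference: OW-B−OW-A = (-225, 250, +0.74); OW-C−OW-A = (-100, 120, +0.39).
Solve a·Δx + b·Δy = Δh: det = (-225)·120 − (-100)·250 = -2000.
∂h/∂x = [(+0.74)·120 − (+0.39)·250] / -2000 = +0.004350
∂h/∂y = [(-225)·(+0.39) − (-100)·(+0.74)] / -2000 = +0.006875
h(395, 260) = 430.09 + (+0.004350)·(165) + (+0.006875)·(200) = 430.09 +0.718 +1.375 = 432.183 m.

432.2 m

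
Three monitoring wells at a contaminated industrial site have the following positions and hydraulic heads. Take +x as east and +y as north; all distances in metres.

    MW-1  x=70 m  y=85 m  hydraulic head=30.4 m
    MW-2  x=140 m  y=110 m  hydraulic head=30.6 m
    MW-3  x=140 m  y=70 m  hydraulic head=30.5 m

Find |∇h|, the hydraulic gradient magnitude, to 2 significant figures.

Differences from MW-1: to MW-2 (Δx, Δy, Δh) = (70, 25, +0.2); to MW-3 = (70, -15, +0.1).
Solve a·Δx + b·Δy = Δh: det = 70·(-15) − 70·25 = -2800.
∂h/∂x = [(+0.2)·(-15) − (+0.1)·25] / -2800 = +0.001964
∂h/∂y = [70·(+0.1) − 70·(+0.2)] / -2800 = +0.002500
|∇h| = √(0.001964² + 0.002500²) = 0.003179

0.0032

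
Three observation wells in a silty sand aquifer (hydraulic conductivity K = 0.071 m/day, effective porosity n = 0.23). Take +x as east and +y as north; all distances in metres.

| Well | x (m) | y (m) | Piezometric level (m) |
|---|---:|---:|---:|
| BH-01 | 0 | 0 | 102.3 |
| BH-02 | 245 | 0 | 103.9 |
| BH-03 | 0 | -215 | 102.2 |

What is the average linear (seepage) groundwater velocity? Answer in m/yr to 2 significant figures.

∂h/∂x = (103.9 − 102.3) / (245 − 0) = +0.006531
∂h/∂y = (102.2 − 102.3) / (-215 − 0) = +0.0004651
|∇h| = √(0.006531² + 0.0004651²) = 0.006548
Seepage velocity v = K·i/n = 0.071 × 0.006548 / 0.23 = 0.002021 m/day = 0.7382 m/yr.

0.74 m/yr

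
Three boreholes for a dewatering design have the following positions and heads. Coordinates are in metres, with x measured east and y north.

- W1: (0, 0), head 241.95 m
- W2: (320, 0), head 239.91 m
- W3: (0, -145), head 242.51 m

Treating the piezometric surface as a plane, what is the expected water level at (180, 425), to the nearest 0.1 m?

239.2 m

∂h/∂x = (239.91 − 241.95) / (320 − 0) = -0.006375
∂h/∂y = (242.51 − 241.95) / (-145 − 0) = -0.003862
h(180, 425) = 241.95 + (-0.006375)·(180) + (-0.003862)·(425) = 241.95 -1.147 -1.641 = 239.161 m.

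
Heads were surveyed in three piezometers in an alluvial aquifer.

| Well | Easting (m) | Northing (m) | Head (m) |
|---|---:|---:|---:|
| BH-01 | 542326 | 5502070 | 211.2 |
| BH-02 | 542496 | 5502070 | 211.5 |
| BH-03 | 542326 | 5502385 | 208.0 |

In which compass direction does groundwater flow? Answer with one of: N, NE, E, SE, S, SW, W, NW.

∂h/∂x = (211.5 − 211.2) / (542496 − 542326) = +0.001765
∂h/∂y = (208.0 − 211.2) / (5502385 − 5502070) = -0.01016
Flow = −∇h = (-0.001765 east, +0.01016 north), which points north.

N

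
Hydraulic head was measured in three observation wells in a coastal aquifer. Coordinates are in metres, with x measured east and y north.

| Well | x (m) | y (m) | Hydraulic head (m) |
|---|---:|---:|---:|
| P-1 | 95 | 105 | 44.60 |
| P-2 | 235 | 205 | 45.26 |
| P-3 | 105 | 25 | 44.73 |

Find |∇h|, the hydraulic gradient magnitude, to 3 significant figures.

With h = a·x + b·y + c and P-1 as origin, the differences give:
  140·a + 100·b = +0.66
  10·a + (-80)·b = +0.13
Eliminate b (×(-80) and ×100, subtract): -12200·a = -65.800 → a = ∂h/∂x = +0.005393
Back-substitute: b = ∂h/∂y = -0.0009508.
|∇h| = √(0.005393² + -0.0009508²) = 0.005476

0.00548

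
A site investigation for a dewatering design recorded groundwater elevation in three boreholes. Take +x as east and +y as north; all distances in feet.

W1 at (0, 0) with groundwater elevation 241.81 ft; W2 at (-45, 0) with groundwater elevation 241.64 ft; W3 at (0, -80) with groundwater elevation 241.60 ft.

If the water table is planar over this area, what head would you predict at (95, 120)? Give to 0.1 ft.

242.5 ft

∂h/∂x = (241.64 − 241.81) / (-45 − 0) = +0.003778
∂h/∂y = (241.60 − 241.81) / (-80 − 0) = +0.002625
h(95, 120) = 241.81 + (+0.003778)·(95) + (+0.002625)·(120) = 241.81 +0.359 +0.315 = 242.484 ft.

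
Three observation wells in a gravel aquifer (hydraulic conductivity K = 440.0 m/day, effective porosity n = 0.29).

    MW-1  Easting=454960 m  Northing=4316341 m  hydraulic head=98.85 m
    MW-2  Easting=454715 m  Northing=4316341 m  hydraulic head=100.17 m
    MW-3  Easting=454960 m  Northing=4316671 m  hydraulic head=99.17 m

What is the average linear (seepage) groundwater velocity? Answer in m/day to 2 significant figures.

∂h/∂x = (100.17 − 98.85) / (454715 − 454960) = -0.005388
∂h/∂y = (99.17 − 98.85) / (4316671 − 4316341) = +0.0009697
|∇h| = √(-0.005388² + 0.0009697²) = 0.005475
Seepage velocity v = K·i/n = 440.0 × 0.005475 / 0.29 = 8.307 m/day.

8.3 m/day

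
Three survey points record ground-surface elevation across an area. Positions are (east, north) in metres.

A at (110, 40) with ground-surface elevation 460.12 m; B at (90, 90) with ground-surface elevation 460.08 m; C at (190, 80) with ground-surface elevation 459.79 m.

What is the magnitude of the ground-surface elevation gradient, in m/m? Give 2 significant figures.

0.0037 m/m

With z = a·x + b·y + c and A as origin, the differences give:
  (-20)·a + 50·b = -0.04
  80·a + 40·b = -0.33
Eliminate b (×40 and ×50, subtract): -4800·a = 14.900 → a = ∂z/∂x = -0.003104
Back-substitute: b = ∂z/∂y = -0.002042.
|∇f| = √(-0.003104² + -0.002042²) = 0.003715 m/m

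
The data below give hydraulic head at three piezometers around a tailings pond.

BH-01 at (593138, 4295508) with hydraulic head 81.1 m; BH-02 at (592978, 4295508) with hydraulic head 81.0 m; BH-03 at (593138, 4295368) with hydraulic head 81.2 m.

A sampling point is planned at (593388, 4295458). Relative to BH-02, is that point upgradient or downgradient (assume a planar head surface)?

∂h/∂x = (81.0 − 81.1) / (592978 − 593138) = +0.0006250
∂h/∂y = (81.2 − 81.1) / (4295368 − 4295508) = -0.0007143
Head at (593388, 4295458) = 81.1 + (+0.0006250)·(250) + (-0.0007143)·(-50) = 81.29 m.
That is higher than the 81.0 m at BH-02, so the point is upgradient.

upgradient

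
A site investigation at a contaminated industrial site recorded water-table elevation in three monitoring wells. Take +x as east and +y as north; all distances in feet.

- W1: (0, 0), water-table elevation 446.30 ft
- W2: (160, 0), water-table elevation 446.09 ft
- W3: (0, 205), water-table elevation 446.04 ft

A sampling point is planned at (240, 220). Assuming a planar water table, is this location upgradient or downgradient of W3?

∂h/∂x = (446.09 − 446.30) / (160 − 0) = -0.001313
∂h/∂y = (446.04 − 446.30) / (205 − 0) = -0.001268
Head at (240, 220) = 446.30 + (-0.001313)·(240) + (-0.001268)·(220) = 445.71 ft.
That is lower than the 446.04 ft at W3, so the point is downgradient.

downgradient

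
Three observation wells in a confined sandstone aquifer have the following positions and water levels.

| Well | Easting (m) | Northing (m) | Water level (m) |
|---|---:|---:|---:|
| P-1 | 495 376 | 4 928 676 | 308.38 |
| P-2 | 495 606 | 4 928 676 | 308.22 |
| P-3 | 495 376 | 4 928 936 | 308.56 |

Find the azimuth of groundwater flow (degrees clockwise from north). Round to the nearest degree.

∂h/∂x = (308.22 − 308.38) / (495606 − 495376) = -0.0006957
∂h/∂y = (308.56 − 308.38) / (4928936 − 4928676) = +0.0006923
Flow direction (−∇h) has components (+0.0006957 E, -0.0006923 N).
Azimuth = atan2(E, N) = atan2(+0.0006957, -0.0006923) = 134.9° ≈ 135°.

135°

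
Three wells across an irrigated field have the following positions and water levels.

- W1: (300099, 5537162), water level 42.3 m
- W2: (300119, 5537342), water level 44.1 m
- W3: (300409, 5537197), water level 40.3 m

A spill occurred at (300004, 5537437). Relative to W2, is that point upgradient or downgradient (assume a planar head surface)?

Taking W1 as reference: W2−W1 = (20, 180, +1.8); W3−W1 = (310, 35, -2.0).
Determinant of the coordinate differences = 20·35 − 310·180 = -55100.
∂h/∂x = [(+1.8)·35 − (-2.0)·180] / -55100 = -0.007677
∂h/∂y = [20·(-2.0) − 310·(+1.8)] / -55100 = +0.01085
Head at (300004, 5537437) = 42.3 + (-0.007677)·(-95) + (+0.01085)·(275) = 46.01 m.
That is higher than the 44.1 m at W2, so the point is upgradient.

upgradient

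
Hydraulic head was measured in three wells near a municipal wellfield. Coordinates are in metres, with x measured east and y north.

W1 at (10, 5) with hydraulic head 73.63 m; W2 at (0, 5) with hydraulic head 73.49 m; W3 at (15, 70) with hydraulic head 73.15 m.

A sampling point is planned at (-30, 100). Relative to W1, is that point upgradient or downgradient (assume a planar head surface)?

downgradient

With h = a·x + b·y + c and W1 as origin, the differences give:
  (-10)·a + 0·b = -0.14
  5·a + 65·b = -0.48
Eliminate b (×65 and ×0, subtract): -650·a = -9.100 → a = ∂h/∂x = +0.01400
Back-substitute: b = ∂h/∂y = -0.008462.
Head at (-30, 100) = 73.63 + (+0.01400)·(-40) + (-0.008462)·(95) = 72.27 m.
That is lower than the 73.63 m at W1, so the point is downgradient.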